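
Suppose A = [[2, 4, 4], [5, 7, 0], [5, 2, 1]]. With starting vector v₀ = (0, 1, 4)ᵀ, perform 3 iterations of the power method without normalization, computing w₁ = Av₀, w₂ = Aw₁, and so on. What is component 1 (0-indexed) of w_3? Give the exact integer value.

w1 = Av₀ = (2·0 + 4·1 + 4·4; 5·0 + 7·1 + 0·4; 5·0 + 2·1 + 1·4) = (20, 7, 6)
w2 = Aw1 = (2·20 + 4·7 + 4·6; 5·20 + 7·7 + 0·6; 5·20 + 2·7 + 1·6) = (92, 149, 120)
w3 = Aw2 = (1260, 1503, 878)
The requested component of w3 is 1503.

1503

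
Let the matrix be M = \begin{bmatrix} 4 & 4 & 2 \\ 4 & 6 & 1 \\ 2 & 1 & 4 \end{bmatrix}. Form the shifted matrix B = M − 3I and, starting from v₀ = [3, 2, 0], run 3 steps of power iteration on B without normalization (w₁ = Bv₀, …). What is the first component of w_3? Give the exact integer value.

B = M − 3I has rows (1, 4, 2); (4, 3, 1); (2, 1, 1)
w1 = Bv₀ = (1·3 + 4·2 + 2·0; 4·3 + 3·2 + 1·0; 2·3 + 1·2 + 1·0) = (11, 18, 8)
w2 = Bw1 = (1·11 + 4·18 + 2·8; 4·11 + 3·18 + 1·8; 2·11 + 1·18 + 1·8) = (99, 106, 48)
w3 = Bw2 = (619, 762, 352)
Requested component of w3: 619

619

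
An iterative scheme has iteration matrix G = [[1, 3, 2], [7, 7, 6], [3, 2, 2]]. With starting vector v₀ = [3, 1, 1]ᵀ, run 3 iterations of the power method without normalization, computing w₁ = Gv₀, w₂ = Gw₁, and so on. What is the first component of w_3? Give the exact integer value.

w1 = Gv₀ = (1·3 + 3·1 + 2·1; 7·3 + 7·1 + 6·1; 3·3 + 2·1 + 2·1) = (8, 34, 13)
w2 = Gw1 = (1·8 + 3·34 + 2·13; 7·8 + 7·34 + 6·13; 3·8 + 2·34 + 2·13) = (136, 372, 118)
w3 = Gw2 = (1488, 4264, 1388)
The requested component of w3 is 1488.

1488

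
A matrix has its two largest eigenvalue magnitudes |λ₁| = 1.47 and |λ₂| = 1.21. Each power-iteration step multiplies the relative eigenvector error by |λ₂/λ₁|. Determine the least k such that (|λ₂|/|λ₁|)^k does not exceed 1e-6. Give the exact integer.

|λ₂/λ₁| = 1.21/1.47 = 0.82313
Need k ≥ ln(1e-6) / ln(0.82313) = -13.8155 / -0.1946 ≈ 70.979
Smallest integer k satisfying the bound: 71

71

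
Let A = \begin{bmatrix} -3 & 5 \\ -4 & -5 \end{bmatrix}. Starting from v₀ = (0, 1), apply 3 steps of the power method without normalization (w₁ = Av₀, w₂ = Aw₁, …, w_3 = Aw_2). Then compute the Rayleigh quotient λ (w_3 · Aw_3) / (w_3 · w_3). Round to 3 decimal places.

w1 = Av₀ = ((-3)·0 + 5·1; (-4)·0 + (-5)·1) = (5, -5)
w2 = Aw1 = ((-3)·5 + 5·(-5); (-4)·5 + (-5)·(-5)) = (-40, 5)
w3 = Aw2 = (145, 135)
Aw3 = (240, -1255)
w3·Aw3 = 145·240 + 135·(-1255) = -134625; w3·w3 = 145·145 + 135·135 = 39250
λ ≈ -134625/39250 = -3.430

-3.430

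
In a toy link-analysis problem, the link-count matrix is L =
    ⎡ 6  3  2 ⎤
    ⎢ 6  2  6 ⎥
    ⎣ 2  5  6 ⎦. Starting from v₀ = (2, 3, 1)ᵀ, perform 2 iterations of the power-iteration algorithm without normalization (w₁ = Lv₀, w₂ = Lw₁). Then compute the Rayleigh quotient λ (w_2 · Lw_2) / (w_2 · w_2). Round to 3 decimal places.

w1 = Lv₀ = (6·2 + 3·3 + 2·1; 6·2 + 2·3 + 6·1; 2·2 + 5·3 + 6·1) = (23, 24, 25)
w2 = Lw1 = (6·23 + 3·24 + 2·25; 6·23 + 2·24 + 6·25; 2·23 + 5·24 + 6·25) = (260, 336, 316)
Lw2 = (3200, 4128, 4096)
w2·Lw2 = 260·3200 + 336·4128 + 316·4096 = 3513344; w2·w2 = 260·260 + 336·336 + 316·316 = 280352
λ ≈ 3513344/280352 = 12.532

12.532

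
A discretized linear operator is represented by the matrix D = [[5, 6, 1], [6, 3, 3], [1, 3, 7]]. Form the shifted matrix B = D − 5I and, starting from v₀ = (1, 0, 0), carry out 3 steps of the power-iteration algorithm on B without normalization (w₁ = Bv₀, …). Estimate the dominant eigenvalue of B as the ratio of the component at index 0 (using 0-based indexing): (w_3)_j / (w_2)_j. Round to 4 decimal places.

-0.9189

B = D − 5I has rows (0, 6, 1); (6, -2, 3); (1, 3, 2)
w1 = Bv₀ = (0, 6, 1)
w2 = Bw1 = (37, -9, 20)
w3 = Bw2 = (-34, 300, 50)
Ratio: -34/37 = -0.9189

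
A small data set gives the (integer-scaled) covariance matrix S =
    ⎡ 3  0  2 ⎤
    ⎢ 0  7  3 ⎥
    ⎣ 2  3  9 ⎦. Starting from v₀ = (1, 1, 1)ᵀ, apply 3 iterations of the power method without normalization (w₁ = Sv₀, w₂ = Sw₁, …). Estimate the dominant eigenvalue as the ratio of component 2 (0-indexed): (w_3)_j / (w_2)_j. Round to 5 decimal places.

11.54217

w1 = Sv₀ = (3·1 + 0·1 + 2·1; 0·1 + 7·1 + 3·1; 2·1 + 3·1 + 9·1) = (5, 10, 14)
w2 = Sw1 = (3·5 + 0·10 + 2·14; 0·5 + 7·10 + 3·14; 2·5 + 3·10 + 9·14) = (43, 112, 166)
w3 = Sw2 = (461, 1282, 1916)
Ratio at component: 1916 / 166 = 11.54217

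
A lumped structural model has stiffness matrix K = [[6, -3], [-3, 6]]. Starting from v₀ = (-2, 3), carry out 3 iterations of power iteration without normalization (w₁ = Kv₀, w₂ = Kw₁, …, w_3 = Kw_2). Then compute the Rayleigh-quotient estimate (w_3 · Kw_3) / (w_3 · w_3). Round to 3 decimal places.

9.000

w1 = Kv₀ = (6·(-2) + (-3)·3; (-3)·(-2) + 6·3) = (-21, 24)
w2 = Kw1 = (6·(-21) + (-3)·24; (-3)·(-21) + 6·24) = (-198, 207)
w3 = Kw2 = (-1809, 1836)
Kw3 = (-16362, 16443)
w3·Kw3 = (-1809)·(-16362) + 1836·16443 = 59788206; w3·w3 = (-1809)·(-1809) + 1836·1836 = 6643377
λ ≈ 59788206/6643377 = 9.000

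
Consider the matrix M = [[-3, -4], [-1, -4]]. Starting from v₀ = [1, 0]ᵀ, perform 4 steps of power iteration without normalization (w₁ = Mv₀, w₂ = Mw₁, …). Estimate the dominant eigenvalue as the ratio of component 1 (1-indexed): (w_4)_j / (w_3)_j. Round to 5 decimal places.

λ ≈ -5.44776

w1 = Mv₀ = ((-3)·1 + (-4)·0; (-1)·1 + (-4)·0) = (-3, -1)
w2 = Mw1 = ((-3)·(-3) + (-4)·(-1); (-1)·(-3) + (-4)·(-1)) = (13, 7)
w3 = Mw2 = (-67, -41)
w4 = Mw3 = (365, 231)
Ratio at component: 365 / -67 = -5.44776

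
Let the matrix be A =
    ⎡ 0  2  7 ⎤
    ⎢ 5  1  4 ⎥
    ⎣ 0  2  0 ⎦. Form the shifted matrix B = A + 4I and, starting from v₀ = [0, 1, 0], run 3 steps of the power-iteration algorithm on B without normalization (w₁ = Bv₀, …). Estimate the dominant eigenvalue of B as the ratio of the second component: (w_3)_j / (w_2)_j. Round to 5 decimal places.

10.39535

B = A + 4I has rows (4, 2, 7); (5, 5, 4); (0, 2, 4)
w1 = Bv₀ = (4·0 + 2·1 + 7·0; 5·0 + 5·1 + 4·0; 0·0 + 2·1 + 4·0) = (2, 5, 2)
w2 = Bw1 = (4·2 + 2·5 + 7·2; 5·2 + 5·5 + 4·2; 0·2 + 2·5 + 4·2) = (32, 43, 18)
w3 = Bw2 = (340, 447, 158)
Ratio: 447/43 = 10.39535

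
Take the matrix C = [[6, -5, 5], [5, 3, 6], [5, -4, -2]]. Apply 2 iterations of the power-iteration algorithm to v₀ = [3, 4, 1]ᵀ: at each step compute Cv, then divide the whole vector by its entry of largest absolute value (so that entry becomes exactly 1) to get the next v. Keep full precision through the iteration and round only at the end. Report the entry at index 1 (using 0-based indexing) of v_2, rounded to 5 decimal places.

Cv0 = (3.000000, 33.000000, -3.000000); divide by 33.000000 → v1 = (0.090909, 1.000000, -0.090909)
Cv1 = (-4.909091, 2.909091, -3.363636); divide by -4.909091 → v2 = (1.000000, -0.592593, 0.685185)
Requested entry of v2: 96/-162 = -0.59259

-0.59259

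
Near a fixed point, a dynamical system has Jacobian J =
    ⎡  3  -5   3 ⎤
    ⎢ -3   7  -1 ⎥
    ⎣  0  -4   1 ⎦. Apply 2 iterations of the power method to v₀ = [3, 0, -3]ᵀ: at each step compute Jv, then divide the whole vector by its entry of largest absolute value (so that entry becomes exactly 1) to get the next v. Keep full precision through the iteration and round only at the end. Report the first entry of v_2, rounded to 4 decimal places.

-0.5385

Jv0 = (0.00000, -6.00000, -3.00000); divide by -6.00000 → v1 = (0.00000, 1.00000, 0.50000)
Jv1 = (-3.50000, 6.50000, -3.50000); divide by 6.50000 → v2 = (-0.53846, 1.00000, -0.53846)
Requested entry of v2: 21/-39 = -0.5385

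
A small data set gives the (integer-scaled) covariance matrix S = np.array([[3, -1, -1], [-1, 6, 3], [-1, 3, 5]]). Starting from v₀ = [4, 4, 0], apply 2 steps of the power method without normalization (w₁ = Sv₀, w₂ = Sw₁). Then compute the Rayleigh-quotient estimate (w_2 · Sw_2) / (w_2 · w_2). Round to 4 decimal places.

8.5350

w1 = Sv₀ = (3·4 + (-1)·4 + (-1)·0; (-1)·4 + 6·4 + 3·0; (-1)·4 + 3·4 + 5·0) = (8, 20, 8)
w2 = Sw1 = (3·8 + (-1)·20 + (-1)·8; (-1)·8 + 6·20 + 3·8; (-1)·8 + 3·20 + 5·8) = (-4, 136, 92)
Sw2 = (-240, 1096, 872)
w2·Sw2 = (-4)·(-240) + 136·1096 + 92·872 = 230240; w2·w2 = (-4)·(-4) + 136·136 + 92·92 = 26976
λ ≈ 230240/26976 = 8.5350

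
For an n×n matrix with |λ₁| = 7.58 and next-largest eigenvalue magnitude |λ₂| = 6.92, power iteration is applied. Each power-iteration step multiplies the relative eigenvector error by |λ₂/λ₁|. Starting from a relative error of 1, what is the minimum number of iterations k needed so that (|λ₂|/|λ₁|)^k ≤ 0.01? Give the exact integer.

|λ₂/λ₁| = 6.92/7.58 = 0.91293
Need k ≥ ln(0.01) / ln(0.91293) = -4.6052 / -0.0911 ≈ 50.552
Smallest integer k satisfying the bound: 51

51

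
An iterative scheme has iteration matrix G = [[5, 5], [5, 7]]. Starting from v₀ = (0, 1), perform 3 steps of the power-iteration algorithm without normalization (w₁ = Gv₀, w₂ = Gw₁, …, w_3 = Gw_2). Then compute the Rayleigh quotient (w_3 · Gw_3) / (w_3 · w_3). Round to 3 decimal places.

w1 = Gv₀ = (5·0 + 5·1; 5·0 + 7·1) = (5, 7)
w2 = Gw1 = (5·5 + 5·7; 5·5 + 7·7) = (60, 74)
w3 = Gw2 = (670, 818)
Gw3 = (7440, 9076)
w3·Gw3 = 670·7440 + 818·9076 = 12408968; w3·w3 = 670·670 + 818·818 = 1118024
λ ≈ 12408968/1118024 = 11.099

11.099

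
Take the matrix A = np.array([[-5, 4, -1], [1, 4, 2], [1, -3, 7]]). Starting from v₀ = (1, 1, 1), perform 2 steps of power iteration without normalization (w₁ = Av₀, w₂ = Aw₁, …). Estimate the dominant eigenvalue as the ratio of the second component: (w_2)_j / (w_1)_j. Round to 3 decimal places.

λ ≈ 5.143

w1 = Av₀ = (-2, 7, 5)
w2 = Aw1 = (33, 36, 12)
Ratio at component: 36 / 7 = 5.143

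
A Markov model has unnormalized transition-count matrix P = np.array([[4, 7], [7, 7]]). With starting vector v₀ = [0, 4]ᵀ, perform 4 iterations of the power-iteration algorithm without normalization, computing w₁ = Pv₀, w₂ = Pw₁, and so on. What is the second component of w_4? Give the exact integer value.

62132

w1 = Pv₀ = (4·0 + 7·4; 7·0 + 7·4) = (28, 28)
w2 = Pw1 = (4·28 + 7·28; 7·28 + 7·28) = (308, 392)
w3 = Pw2 = (3976, 4900)
w4 = Pw3 = (50204, 62132)
The requested component of w4 is 62132.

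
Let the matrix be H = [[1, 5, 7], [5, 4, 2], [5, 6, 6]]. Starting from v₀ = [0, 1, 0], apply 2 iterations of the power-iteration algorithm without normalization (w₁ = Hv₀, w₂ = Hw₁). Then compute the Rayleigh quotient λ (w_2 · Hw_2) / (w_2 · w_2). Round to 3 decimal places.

13.700

w1 = Hv₀ = (1·0 + 5·1 + 7·0; 5·0 + 4·1 + 2·0; 5·0 + 6·1 + 6·0) = (5, 4, 6)
w2 = Hw1 = (1·5 + 5·4 + 7·6; 5·5 + 4·4 + 2·6; 5·5 + 6·4 + 6·6) = (67, 53, 85)
Hw2 = (927, 717, 1163)
w2·Hw2 = 67·927 + 53·717 + 85·1163 = 198965; w2·w2 = 67·67 + 53·53 + 85·85 = 14523
λ ≈ 198965/14523 = 13.700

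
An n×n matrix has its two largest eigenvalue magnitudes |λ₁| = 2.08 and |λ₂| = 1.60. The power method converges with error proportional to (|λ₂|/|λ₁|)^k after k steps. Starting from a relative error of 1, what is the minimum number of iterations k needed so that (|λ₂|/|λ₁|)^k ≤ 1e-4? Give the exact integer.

36

|λ₂/λ₁| = 1.60/2.08 = 0.76923
Need k ≥ ln(1e-4) / ln(0.76923) = -9.2103 / -0.2624 ≈ 35.105
Smallest integer k satisfying the bound: 36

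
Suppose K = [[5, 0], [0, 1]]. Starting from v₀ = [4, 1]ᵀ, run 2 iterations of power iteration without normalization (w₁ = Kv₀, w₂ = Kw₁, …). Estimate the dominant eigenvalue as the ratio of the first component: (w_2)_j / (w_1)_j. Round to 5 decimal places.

w1 = Kv₀ = (5·4 + 0·1; 0·4 + 1·1) = (20, 1)
w2 = Kw1 = (5·20 + 0·1; 0·20 + 1·1) = (100, 1)
Ratio at component: 100 / 20 = 5.00000

λ ≈ 5.00000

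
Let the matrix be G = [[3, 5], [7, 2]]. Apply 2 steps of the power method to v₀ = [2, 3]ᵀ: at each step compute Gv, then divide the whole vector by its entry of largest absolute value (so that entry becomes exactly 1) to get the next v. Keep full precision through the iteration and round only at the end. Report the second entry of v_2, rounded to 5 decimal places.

Gv0 = (21.000000, 20.000000); divide by 21.000000 → v1 = (1.000000, 0.952381)
Gv1 = (7.761905, 8.904762); divide by 8.904762 → v2 = (0.871658, 1.000000)
Requested entry of v2: 187/187 = 1.00000

1.00000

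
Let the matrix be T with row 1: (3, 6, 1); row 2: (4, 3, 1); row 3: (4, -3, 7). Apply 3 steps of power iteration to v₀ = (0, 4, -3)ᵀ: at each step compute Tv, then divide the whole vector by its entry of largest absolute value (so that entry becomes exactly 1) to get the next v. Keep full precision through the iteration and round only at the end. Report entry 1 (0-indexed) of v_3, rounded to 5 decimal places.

Tv0 = (21.000000, 9.000000, -33.000000); divide by -33.000000 → v1 = (-0.636364, -0.272727, 1.000000)
Tv1 = (-2.545455, -2.363636, 5.272727); divide by 5.272727 → v2 = (-0.482759, -0.448276, 1.000000)
Tv2 = (-3.137931, -2.275862, 6.413793); divide by 6.413793 → v3 = (-0.489247, -0.354839, 1.000000)
Requested entry of v3: 396/-1116 = -0.35484

-0.35484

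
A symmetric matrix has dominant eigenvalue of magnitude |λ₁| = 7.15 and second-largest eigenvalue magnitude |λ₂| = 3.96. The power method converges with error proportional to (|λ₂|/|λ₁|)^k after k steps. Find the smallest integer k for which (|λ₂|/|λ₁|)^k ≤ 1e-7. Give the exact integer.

28

|λ₂/λ₁| = 3.96/7.15 = 0.55385
Need k ≥ ln(1e-7) / ln(0.55385) = -16.1181 / -0.5909 ≈ 27.279
Smallest integer k satisfying the bound: 28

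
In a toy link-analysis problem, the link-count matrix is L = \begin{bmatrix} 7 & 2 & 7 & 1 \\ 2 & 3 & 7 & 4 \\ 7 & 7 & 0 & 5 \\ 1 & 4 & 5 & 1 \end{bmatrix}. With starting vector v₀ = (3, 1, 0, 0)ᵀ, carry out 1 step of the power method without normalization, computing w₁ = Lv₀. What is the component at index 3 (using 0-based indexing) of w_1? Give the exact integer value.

w1 = Lv₀ = (7·3 + 2·1 + 7·0 + 1·0; 2·3 + 3·1 + 7·0 + 4·0; 7·3 + 7·1 + 0·0 + 5·0; 1·3 + 4·1 + 5·0 + 1·0) = (23, 9, 28, 7)
The requested component of w1 is 7.

7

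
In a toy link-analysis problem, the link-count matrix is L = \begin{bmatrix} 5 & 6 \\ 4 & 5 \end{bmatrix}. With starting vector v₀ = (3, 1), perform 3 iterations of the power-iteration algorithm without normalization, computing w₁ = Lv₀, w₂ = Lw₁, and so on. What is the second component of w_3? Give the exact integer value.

1673

w1 = Lv₀ = (5·3 + 6·1; 4·3 + 5·1) = (21, 17)
w2 = Lw1 = (5·21 + 6·17; 4·21 + 5·17) = (207, 169)
w3 = Lw2 = (2049, 1673)
The requested component of w3 is 1673.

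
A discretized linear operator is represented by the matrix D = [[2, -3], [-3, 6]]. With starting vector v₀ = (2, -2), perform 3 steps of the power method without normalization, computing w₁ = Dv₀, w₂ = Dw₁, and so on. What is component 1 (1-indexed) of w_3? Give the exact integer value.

w1 = Dv₀ = (2·2 + (-3)·(-2); (-3)·2 + 6·(-2)) = (10, -18)
w2 = Dw1 = (2·10 + (-3)·(-18); (-3)·10 + 6·(-18)) = (74, -138)
w3 = Dw2 = (562, -1050)
The requested component of w3 is 562.

562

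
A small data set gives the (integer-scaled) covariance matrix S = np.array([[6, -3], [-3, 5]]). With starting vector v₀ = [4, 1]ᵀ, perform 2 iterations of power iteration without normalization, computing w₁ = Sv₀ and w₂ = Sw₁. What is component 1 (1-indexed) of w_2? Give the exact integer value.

w1 = Sv₀ = (21, -7)
w2 = Sw1 = (147, -98)
The requested component of w2 is 147.

147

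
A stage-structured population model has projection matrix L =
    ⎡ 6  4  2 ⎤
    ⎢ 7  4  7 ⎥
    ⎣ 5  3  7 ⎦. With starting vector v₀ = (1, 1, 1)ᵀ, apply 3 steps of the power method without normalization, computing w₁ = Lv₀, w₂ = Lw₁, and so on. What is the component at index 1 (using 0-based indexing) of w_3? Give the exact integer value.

3795

w1 = Lv₀ = (12, 18, 15)
w2 = Lw1 = (174, 261, 219)
w3 = Lw2 = (2526, 3795, 3186)
The requested component of w3 is 3795.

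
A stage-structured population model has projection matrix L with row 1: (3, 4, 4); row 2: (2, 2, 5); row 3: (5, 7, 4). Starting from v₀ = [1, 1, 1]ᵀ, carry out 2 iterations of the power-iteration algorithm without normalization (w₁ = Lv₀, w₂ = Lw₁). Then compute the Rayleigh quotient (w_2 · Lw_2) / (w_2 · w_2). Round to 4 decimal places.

12.1150

w1 = Lv₀ = (11, 9, 16)
w2 = Lw1 = (133, 120, 182)
Lw2 = (1607, 1416, 2233)
w2·Lw2 = 133·1607 + 120·1416 + 182·2233 = 790057; w2·w2 = 133·133 + 120·120 + 182·182 = 65213
λ ≈ 790057/65213 = 12.1150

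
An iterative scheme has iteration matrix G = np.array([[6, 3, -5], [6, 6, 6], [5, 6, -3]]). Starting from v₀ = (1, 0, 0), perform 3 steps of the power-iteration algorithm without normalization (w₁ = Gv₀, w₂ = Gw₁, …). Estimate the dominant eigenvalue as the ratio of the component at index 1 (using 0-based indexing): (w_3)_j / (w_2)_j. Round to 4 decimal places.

λ ≈ 10.7059

w1 = Gv₀ = (6·1 + 3·0 + (-5)·0; 6·1 + 6·0 + 6·0; 5·1 + 6·0 + (-3)·0) = (6, 6, 5)
w2 = Gw1 = (6·6 + 3·6 + (-5)·5; 6·6 + 6·6 + 6·5; 5·6 + 6·6 + (-3)·5) = (29, 102, 51)
w3 = Gw2 = (225, 1092, 604)
Ratio at component: 1092 / 102 = 10.7059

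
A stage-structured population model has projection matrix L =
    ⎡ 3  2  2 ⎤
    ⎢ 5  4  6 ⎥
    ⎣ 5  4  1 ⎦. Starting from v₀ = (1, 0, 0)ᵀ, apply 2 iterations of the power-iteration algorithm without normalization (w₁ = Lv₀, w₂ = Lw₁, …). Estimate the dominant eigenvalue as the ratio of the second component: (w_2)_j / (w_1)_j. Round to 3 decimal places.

λ ≈ 13.000

w1 = Lv₀ = (3·1 + 2·0 + 2·0; 5·1 + 4·0 + 6·0; 5·1 + 4·0 + 1·0) = (3, 5, 5)
w2 = Lw1 = (3·3 + 2·5 + 2·5; 5·3 + 4·5 + 6·5; 5·3 + 4·5 + 1·5) = (29, 65, 40)
Ratio at component: 65 / 5 = 13.000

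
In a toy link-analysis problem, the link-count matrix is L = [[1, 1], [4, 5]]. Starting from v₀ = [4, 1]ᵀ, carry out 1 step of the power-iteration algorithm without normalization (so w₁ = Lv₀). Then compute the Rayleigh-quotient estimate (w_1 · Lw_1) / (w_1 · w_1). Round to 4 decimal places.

5.9120

w1 = Lv₀ = (1·4 + 1·1; 4·4 + 5·1) = (5, 21)
Lw1 = (26, 125)
w1·Lw1 = 5·26 + 21·125 = 2755; w1·w1 = 5·5 + 21·21 = 466
λ ≈ 2755/466 = 5.9120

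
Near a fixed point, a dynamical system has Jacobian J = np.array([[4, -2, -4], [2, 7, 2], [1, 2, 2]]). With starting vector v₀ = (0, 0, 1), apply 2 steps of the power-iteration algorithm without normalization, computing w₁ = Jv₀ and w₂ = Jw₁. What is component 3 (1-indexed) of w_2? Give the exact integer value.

w1 = Jv₀ = (4·0 + (-2)·0 + (-4)·1; 2·0 + 7·0 + 2·1; 1·0 + 2·0 + 2·1) = (-4, 2, 2)
w2 = Jw1 = (4·(-4) + (-2)·2 + (-4)·2; 2·(-4) + 7·2 + 2·2; 1·(-4) + 2·2 + 2·2) = (-28, 10, 4)
The requested component of w2 is 4.

4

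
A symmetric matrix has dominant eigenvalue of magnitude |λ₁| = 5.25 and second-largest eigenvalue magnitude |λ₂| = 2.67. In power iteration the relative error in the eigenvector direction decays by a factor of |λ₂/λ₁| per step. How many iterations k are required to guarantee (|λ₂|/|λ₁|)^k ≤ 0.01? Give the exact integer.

|λ₂/λ₁| = 2.67/5.25 = 0.50857
Need k ≥ ln(0.01) / ln(0.50857) = -4.6052 / -0.6761 ≈ 6.811
Smallest integer k satisfying the bound: 7

7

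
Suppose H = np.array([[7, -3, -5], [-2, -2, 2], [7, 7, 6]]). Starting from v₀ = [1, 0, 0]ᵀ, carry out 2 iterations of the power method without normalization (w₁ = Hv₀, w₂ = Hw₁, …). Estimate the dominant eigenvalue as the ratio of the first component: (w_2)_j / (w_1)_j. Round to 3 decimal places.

w1 = Hv₀ = (7, -2, 7)
w2 = Hw1 = (20, 4, 77)
Ratio at component: 20 / 7 = 2.857

2.857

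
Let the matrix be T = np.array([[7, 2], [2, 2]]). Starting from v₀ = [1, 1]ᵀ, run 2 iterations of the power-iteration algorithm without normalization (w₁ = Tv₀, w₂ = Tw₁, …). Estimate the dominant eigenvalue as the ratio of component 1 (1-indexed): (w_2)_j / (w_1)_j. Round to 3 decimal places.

w1 = Tv₀ = (7·1 + 2·1; 2·1 + 2·1) = (9, 4)
w2 = Tw1 = (7·9 + 2·4; 2·9 + 2·4) = (71, 26)
Ratio at component: 71 / 9 = 7.889

7.889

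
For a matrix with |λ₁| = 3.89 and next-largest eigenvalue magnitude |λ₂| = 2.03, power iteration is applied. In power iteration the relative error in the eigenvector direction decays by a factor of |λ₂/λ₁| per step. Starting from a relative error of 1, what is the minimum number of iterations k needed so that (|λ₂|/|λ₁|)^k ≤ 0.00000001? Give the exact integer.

|λ₂/λ₁| = 2.03/3.89 = 0.52185
Need k ≥ ln(0.00000001) / ln(0.52185) = -18.4207 / -0.6504 ≈ 28.323
Smallest integer k satisfying the bound: 29

29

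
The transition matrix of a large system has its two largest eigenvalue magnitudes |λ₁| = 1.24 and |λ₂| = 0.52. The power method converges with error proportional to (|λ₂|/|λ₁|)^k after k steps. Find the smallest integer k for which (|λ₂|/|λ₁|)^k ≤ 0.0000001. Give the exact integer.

19

|λ₂/λ₁| = 0.52/1.24 = 0.41935
Need k ≥ ln(0.0000001) / ln(0.41935) = -16.1181 / -0.8690 ≈ 18.547
Smallest integer k satisfying the bound: 19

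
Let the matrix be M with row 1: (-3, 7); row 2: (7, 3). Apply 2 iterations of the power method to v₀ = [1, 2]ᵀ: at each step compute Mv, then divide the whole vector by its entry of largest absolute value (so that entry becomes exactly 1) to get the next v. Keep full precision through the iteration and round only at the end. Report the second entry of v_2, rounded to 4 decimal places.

1.0000

Mv0 = (11.00000, 13.00000); divide by 13.00000 → v1 = (0.84615, 1.00000)
Mv1 = (4.46154, 8.92308); divide by 8.92308 → v2 = (0.50000, 1.00000)
Requested entry of v2: 116/116 = 1.0000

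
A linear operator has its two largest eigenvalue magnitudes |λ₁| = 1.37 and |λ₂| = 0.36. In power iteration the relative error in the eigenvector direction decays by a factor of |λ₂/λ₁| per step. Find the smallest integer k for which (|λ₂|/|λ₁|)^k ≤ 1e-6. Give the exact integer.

11

|λ₂/λ₁| = 0.36/1.37 = 0.26277
Need k ≥ ln(1e-6) / ln(0.26277) = -13.8155 / -1.3365 ≈ 10.337
Smallest integer k satisfying the bound: 11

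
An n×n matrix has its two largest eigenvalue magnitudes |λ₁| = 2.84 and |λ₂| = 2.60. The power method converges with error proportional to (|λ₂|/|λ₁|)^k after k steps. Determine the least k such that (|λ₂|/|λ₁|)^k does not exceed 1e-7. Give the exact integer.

|λ₂/λ₁| = 2.60/2.84 = 0.91549
Need k ≥ ln(1e-7) / ln(0.91549) = -16.1181 / -0.0883 ≈ 182.553
Smallest integer k satisfying the bound: 183

183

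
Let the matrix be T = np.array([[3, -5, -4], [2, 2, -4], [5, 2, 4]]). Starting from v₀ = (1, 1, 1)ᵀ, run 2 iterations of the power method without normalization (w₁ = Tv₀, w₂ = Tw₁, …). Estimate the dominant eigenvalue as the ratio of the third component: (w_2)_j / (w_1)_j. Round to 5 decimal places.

1.27273

w1 = Tv₀ = (3·1 + (-5)·1 + (-4)·1; 2·1 + 2·1 + (-4)·1; 5·1 + 2·1 + 4·1) = (-6, 0, 11)
w2 = Tw1 = (3·(-6) + (-5)·0 + (-4)·11; 2·(-6) + 2·0 + (-4)·11; 5·(-6) + 2·0 + 4·11) = (-62, -56, 14)
Ratio at component: 14 / 11 = 1.27273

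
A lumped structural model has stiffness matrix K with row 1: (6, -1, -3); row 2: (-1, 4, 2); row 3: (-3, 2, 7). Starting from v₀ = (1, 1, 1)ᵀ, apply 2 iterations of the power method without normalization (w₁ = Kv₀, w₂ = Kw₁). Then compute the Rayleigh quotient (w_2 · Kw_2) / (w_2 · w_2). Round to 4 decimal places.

w1 = Kv₀ = (6·1 + (-1)·1 + (-3)·1; (-1)·1 + 4·1 + 2·1; (-3)·1 + 2·1 + 7·1) = (2, 5, 6)
w2 = Kw1 = (6·2 + (-1)·5 + (-3)·6; (-1)·2 + 4·5 + 2·6; (-3)·2 + 2·5 + 7·6) = (-11, 30, 46)
Kw2 = (-234, 223, 415)
w2·Kw2 = (-11)·(-234) + 30·223 + 46·415 = 28354; w2·w2 = (-11)·(-11) + 30·30 + 46·46 = 3137
λ ≈ 28354/3137 = 9.0386

9.0386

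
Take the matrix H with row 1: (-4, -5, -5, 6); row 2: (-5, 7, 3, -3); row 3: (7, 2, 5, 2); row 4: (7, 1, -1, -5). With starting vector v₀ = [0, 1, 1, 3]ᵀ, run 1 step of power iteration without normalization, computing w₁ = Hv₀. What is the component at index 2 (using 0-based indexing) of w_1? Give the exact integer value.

w1 = Hv₀ = (8, 1, 13, -15)
The requested component of w1 is 13.

13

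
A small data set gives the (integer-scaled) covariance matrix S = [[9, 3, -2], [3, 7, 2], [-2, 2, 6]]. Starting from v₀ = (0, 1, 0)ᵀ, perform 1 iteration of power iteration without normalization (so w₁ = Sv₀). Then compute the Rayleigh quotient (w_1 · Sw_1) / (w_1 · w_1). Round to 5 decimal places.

λ ≈ 9.77419

w1 = Sv₀ = (3, 7, 2)
Sw1 = (44, 62, 20)
w1·Sw1 = 3·44 + 7·62 + 2·20 = 606; w1·w1 = 3·3 + 7·7 + 2·2 = 62
λ ≈ 606/62 = 9.77419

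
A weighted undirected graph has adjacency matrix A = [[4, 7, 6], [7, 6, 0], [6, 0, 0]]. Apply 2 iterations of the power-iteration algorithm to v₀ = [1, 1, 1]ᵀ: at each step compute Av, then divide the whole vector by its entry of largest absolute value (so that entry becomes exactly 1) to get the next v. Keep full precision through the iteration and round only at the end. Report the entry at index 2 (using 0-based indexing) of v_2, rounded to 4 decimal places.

0.5178

Av0 = (17.00000, 13.00000, 6.00000); divide by 17.00000 → v1 = (1.00000, 0.76471, 0.35294)
Av1 = (11.47059, 11.58824, 6.00000); divide by 11.58824 → v2 = (0.98985, 1.00000, 0.51777)
Requested entry of v2: 102/197 = 0.5178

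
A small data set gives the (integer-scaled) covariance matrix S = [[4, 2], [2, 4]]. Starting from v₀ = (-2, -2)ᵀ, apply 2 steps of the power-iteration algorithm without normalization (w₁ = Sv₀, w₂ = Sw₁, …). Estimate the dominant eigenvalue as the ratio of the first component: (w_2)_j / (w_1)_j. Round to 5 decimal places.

λ ≈ 6.00000

w1 = Sv₀ = (-12, -12)
w2 = Sw1 = (-72, -72)
Ratio at component: -72 / -12 = 6.00000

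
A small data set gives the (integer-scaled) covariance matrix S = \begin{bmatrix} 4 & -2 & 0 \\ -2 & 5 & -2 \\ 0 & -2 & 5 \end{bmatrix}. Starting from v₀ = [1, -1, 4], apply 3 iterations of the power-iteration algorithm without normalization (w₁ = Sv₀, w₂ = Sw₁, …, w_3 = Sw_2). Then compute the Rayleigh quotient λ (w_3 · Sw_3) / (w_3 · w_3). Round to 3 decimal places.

w1 = Sv₀ = (6, -15, 22)
w2 = Sw1 = (54, -131, 140)
w3 = Sw2 = (478, -1043, 962)
Sw3 = (3998, -8095, 6896)
w3·Sw3 = 478·3998 + (-1043)·(-8095) + 962·6896 = 16988081; w3·w3 = 478·478 + (-1043)·(-1043) + 962·962 = 2241777
λ ≈ 16988081/2241777 = 7.578

7.578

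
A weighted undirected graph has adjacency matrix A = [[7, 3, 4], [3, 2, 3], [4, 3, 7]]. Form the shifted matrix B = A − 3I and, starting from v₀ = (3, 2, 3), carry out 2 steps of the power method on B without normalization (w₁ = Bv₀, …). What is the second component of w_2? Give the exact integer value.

164

B = A − 3I has rows (4, 3, 4); (3, -1, 3); (4, 3, 4)
w1 = Bv₀ = (30, 16, 30)
w2 = Bw1 = (288, 164, 288)
Requested component of w2: 164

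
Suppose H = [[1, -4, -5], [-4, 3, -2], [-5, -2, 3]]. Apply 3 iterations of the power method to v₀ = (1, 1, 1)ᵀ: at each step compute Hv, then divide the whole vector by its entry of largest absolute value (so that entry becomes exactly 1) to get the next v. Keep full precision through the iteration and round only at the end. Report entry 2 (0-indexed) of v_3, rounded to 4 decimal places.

Hv0 = (-8.00000, -3.00000, -4.00000); divide by -8.00000 → v1 = (1.00000, 0.37500, 0.50000)
Hv1 = (-3.00000, -3.87500, -4.25000); divide by -4.25000 → v2 = (0.70588, 0.91176, 1.00000)
Hv2 = (-7.94118, -2.08824, -2.35294); divide by -7.94118 → v3 = (1.00000, 0.26296, 0.29630)
Requested entry of v3: -80/-270 = 0.2963

0.2963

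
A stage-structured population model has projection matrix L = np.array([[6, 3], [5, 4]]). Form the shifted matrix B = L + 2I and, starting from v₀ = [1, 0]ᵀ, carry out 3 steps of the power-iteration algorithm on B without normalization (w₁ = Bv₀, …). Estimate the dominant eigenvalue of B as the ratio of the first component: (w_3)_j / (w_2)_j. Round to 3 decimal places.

B = L + 2I has rows (8, 3); (5, 6)
w1 = Bv₀ = (8·1 + 3·0; 5·1 + 6·0) = (8, 5)
w2 = Bw1 = (8·8 + 3·5; 5·8 + 6·5) = (79, 70)
w3 = Bw2 = (842, 815)
Ratio: 842/79 = 10.658

μ ≈ 10.658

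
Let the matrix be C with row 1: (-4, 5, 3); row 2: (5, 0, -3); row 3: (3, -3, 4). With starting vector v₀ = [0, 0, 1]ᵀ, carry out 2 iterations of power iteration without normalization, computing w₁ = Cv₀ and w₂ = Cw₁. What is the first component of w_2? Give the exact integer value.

w1 = Cv₀ = ((-4)·0 + 5·0 + 3·1; 5·0 + 0·0 + (-3)·1; 3·0 + (-3)·0 + 4·1) = (3, -3, 4)
w2 = Cw1 = ((-4)·3 + 5·(-3) + 3·4; 5·3 + 0·(-3) + (-3)·4; 3·3 + (-3)·(-3) + 4·4) = (-15, 3, 34)
The requested component of w2 is -15.

-15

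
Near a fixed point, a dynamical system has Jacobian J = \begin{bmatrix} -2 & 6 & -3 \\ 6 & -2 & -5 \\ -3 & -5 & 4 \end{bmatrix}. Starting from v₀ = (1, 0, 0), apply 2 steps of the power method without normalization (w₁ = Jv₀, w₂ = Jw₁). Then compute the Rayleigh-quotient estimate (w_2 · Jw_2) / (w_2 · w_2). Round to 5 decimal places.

w1 = Jv₀ = ((-2)·1 + 6·0 + (-3)·0; 6·1 + (-2)·0 + (-5)·0; (-3)·1 + (-5)·0 + 4·0) = (-2, 6, -3)
w2 = Jw1 = ((-2)·(-2) + 6·6 + (-3)·(-3); 6·(-2) + (-2)·6 + (-5)·(-3); (-3)·(-2) + (-5)·6 + 4·(-3)) = (49, -9, -36)
Jw2 = (-44, 492, -246)
w2·Jw2 = 49·(-44) + (-9)·492 + (-36)·(-246) = 2272; w2·w2 = 49·49 + (-9)·(-9) + (-36)·(-36) = 3778
λ ≈ 2272/3778 = 0.60138

0.60138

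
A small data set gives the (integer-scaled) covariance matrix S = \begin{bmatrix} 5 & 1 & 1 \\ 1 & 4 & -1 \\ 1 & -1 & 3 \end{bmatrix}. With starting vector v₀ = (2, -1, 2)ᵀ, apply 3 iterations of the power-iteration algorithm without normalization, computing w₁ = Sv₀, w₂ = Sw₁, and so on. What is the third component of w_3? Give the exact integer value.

w1 = Sv₀ = (5·2 + 1·(-1) + 1·2; 1·2 + 4·(-1) + (-1)·2; 1·2 + (-1)·(-1) + 3·2) = (11, -4, 9)
w2 = Sw1 = (5·11 + 1·(-4) + 1·9; 1·11 + 4·(-4) + (-1)·9; 1·11 + (-1)·(-4) + 3·9) = (60, -14, 42)
w3 = Sw2 = (328, -38, 200)
The requested component of w3 is 200.

200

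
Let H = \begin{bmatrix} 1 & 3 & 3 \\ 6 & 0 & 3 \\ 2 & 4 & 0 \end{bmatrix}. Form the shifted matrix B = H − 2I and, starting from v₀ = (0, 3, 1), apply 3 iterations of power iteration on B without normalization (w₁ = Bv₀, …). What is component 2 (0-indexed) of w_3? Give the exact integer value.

466

B = H − 2I has rows (-1, 3, 3); (6, -2, 3); (2, 4, -2)
w1 = Bv₀ = (12, -3, 10)
w2 = Bw1 = (9, 108, -8)
w3 = Bw2 = (291, -186, 466)
Requested component of w3: 466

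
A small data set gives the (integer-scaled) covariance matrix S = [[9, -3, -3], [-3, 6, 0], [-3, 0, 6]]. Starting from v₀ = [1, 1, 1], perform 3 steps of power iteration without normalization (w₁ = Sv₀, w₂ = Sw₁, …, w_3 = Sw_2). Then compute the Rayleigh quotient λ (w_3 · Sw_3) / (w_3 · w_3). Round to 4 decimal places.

w1 = Sv₀ = (3, 3, 3)
w2 = Sw1 = (9, 9, 9)
w3 = Sw2 = (27, 27, 27)
Sw3 = (81, 81, 81)
w3·Sw3 = 27·81 + 27·81 + 27·81 = 6561; w3·w3 = 27·27 + 27·27 + 27·27 = 2187
λ ≈ 6561/2187 = 3.0000

λ ≈ 3.0000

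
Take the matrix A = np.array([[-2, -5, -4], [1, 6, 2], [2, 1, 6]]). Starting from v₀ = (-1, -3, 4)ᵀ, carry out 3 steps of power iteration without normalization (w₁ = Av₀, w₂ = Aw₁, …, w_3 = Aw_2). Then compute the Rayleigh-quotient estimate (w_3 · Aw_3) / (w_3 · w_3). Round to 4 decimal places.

w1 = Av₀ = ((-2)·(-1) + (-5)·(-3) + (-4)·4; 1·(-1) + 6·(-3) + 2·4; 2·(-1) + 1·(-3) + 6·4) = (1, -11, 19)
w2 = Aw1 = ((-2)·1 + (-5)·(-11) + (-4)·19; 1·1 + 6·(-11) + 2·19; 2·1 + 1·(-11) + 6·19) = (-23, -27, 105)
w3 = Aw2 = (-239, 25, 557)
Aw3 = (-1875, 1025, 2889)
w3·Aw3 = (-239)·(-1875) + 25·1025 + 557·2889 = 2082923; w3·w3 = (-239)·(-239) + 25·25 + 557·557 = 367995
λ ≈ 2082923/367995 = 5.6602

λ ≈ 5.6602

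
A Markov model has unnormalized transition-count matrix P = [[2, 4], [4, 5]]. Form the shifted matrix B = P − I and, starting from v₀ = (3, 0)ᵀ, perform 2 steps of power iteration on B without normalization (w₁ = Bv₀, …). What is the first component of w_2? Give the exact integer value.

51

B = P − I has rows (1, 4); (4, 4)
w1 = Bv₀ = (1·3 + 4·0; 4·3 + 4·0) = (3, 12)
w2 = Bw1 = (1·3 + 4·12; 4·3 + 4·12) = (51, 60)
Requested component of w2: 51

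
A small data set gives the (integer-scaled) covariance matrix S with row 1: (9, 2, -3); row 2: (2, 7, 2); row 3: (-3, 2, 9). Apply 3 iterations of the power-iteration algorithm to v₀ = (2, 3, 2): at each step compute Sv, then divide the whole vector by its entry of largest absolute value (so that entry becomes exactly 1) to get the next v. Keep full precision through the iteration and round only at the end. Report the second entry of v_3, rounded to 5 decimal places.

1.00000

Sv0 = (18.000000, 29.000000, 18.000000); divide by 29.000000 → v1 = (0.620690, 1.000000, 0.620690)
Sv1 = (5.724138, 9.482759, 5.724138); divide by 9.482759 → v2 = (0.603636, 1.000000, 0.603636)
Sv2 = (5.621818, 9.414545, 5.621818); divide by 9.414545 → v3 = (0.597142, 1.000000, 0.597142)
Requested entry of v3: 2589/2589 = 1.00000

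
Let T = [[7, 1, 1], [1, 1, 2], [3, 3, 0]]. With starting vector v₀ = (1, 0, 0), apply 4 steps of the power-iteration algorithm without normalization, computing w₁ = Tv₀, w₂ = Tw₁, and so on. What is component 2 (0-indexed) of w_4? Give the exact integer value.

w1 = Tv₀ = (7·1 + 1·0 + 1·0; 1·1 + 1·0 + 2·0; 3·1 + 3·0 + 0·0) = (7, 1, 3)
w2 = Tw1 = (7·7 + 1·1 + 1·3; 1·7 + 1·1 + 2·3; 3·7 + 3·1 + 0·3) = (53, 14, 24)
w3 = Tw2 = (409, 115, 201)
w4 = Tw3 = (3179, 926, 1572)
The requested component of w4 is 1572.

1572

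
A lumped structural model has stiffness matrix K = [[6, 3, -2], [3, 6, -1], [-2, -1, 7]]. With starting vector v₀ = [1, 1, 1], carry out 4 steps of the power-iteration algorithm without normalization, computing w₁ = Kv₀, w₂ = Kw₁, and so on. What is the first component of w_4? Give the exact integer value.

w1 = Kv₀ = (7, 8, 4)
w2 = Kw1 = (58, 65, 6)
w3 = Kw2 = (531, 558, -139)
w4 = Kw3 = (5138, 5080, -2593)
The requested component of w4 is 5138.

5138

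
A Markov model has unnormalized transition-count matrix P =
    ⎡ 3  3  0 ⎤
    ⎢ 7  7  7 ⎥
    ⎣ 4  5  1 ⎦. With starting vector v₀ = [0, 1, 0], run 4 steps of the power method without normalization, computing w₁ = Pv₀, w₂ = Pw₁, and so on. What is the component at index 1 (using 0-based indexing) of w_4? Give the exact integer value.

w1 = Pv₀ = (3·0 + 3·1 + 0·0; 7·0 + 7·1 + 7·0; 4·0 + 5·1 + 1·0) = (3, 7, 5)
w2 = Pw1 = (3·3 + 3·7 + 0·5; 7·3 + 7·7 + 7·5; 4·3 + 5·7 + 1·5) = (30, 105, 52)
w3 = Pw2 = (405, 1309, 697)
w4 = Pw3 = (5142, 16877, 8862)
The requested component of w4 is 16877.

16877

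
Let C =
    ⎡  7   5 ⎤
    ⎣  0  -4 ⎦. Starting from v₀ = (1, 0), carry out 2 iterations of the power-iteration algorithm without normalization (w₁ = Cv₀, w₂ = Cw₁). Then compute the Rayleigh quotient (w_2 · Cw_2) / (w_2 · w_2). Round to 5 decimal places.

7.00000

w1 = Cv₀ = (7, 0)
w2 = Cw1 = (49, 0)
Cw2 = (343, 0)
w2·Cw2 = 49·343 + 0·0 = 16807; w2·w2 = 49·49 + 0·0 = 2401
λ ≈ 16807/2401 = 7.00000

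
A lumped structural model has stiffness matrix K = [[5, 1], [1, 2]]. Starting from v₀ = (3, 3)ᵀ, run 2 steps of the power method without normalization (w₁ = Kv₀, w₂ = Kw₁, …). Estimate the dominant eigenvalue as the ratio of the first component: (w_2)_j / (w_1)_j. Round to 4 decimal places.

λ ≈ 5.5000

w1 = Kv₀ = (18, 9)
w2 = Kw1 = (99, 36)
Ratio at component: 99 / 18 = 5.5000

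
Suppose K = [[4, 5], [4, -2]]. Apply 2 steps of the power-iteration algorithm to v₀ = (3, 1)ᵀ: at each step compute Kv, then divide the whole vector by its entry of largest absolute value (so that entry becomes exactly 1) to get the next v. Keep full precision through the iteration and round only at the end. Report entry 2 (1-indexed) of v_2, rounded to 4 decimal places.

Kv0 = (17.00000, 10.00000); divide by 17.00000 → v1 = (1.00000, 0.58824)
Kv1 = (6.94118, 2.82353); divide by 6.94118 → v2 = (1.00000, 0.40678)
Requested entry of v2: 48/118 = 0.4068

0.4068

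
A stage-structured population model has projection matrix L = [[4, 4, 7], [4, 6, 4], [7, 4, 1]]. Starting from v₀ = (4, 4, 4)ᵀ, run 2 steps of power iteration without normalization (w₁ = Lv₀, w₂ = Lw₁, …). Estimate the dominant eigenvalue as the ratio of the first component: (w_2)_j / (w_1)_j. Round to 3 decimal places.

w1 = Lv₀ = (4·4 + 4·4 + 7·4; 4·4 + 6·4 + 4·4; 7·4 + 4·4 + 1·4) = (60, 56, 48)
w2 = Lw1 = (4·60 + 4·56 + 7·48; 4·60 + 6·56 + 4·48; 7·60 + 4·56 + 1·48) = (800, 768, 692)
Ratio at component: 800 / 60 = 13.333

λ ≈ 13.333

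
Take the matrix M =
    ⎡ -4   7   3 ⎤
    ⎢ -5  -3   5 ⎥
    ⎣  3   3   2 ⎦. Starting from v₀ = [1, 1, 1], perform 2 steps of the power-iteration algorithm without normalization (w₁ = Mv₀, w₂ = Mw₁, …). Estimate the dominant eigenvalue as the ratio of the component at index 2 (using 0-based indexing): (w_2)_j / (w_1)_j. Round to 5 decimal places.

3.12500

w1 = Mv₀ = ((-4)·1 + 7·1 + 3·1; (-5)·1 + (-3)·1 + 5·1; 3·1 + 3·1 + 2·1) = (6, -3, 8)
w2 = Mw1 = ((-4)·6 + 7·(-3) + 3·8; (-5)·6 + (-3)·(-3) + 5·8; 3·6 + 3·(-3) + 2·8) = (-21, 19, 25)
Ratio at component: 25 / 8 = 3.12500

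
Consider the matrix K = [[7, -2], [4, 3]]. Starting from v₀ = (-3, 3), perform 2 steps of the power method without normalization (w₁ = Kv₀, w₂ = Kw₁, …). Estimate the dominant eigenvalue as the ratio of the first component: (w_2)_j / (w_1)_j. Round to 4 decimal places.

6.7778

w1 = Kv₀ = (-27, -3)
w2 = Kw1 = (-183, -117)
Ratio at component: -183 / -27 = 6.7778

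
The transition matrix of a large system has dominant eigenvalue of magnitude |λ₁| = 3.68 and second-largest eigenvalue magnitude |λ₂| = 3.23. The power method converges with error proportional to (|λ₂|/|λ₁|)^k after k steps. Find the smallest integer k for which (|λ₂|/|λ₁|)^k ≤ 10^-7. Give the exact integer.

124

|λ₂/λ₁| = 3.23/3.68 = 0.87772
Need k ≥ ln(10^-7) / ln(0.87772) = -16.1181 / -0.1304 ≈ 123.576
Smallest integer k satisfying the bound: 124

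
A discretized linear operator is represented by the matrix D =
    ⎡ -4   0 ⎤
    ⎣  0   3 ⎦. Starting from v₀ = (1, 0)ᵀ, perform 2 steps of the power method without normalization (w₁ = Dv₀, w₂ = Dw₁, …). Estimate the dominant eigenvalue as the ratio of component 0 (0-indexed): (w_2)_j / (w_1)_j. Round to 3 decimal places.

-4.000

w1 = Dv₀ = (-4, 0)
w2 = Dw1 = (16, 0)
Ratio at component: 16 / -4 = -4.000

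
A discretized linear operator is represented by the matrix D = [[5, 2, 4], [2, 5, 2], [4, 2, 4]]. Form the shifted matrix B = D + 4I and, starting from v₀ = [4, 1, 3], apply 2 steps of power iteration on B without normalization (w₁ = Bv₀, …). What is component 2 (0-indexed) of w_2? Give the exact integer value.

582

B = D + 4I has rows (9, 2, 4); (2, 9, 2); (4, 2, 8)
w1 = Bv₀ = (50, 23, 42)
w2 = Bw1 = (664, 391, 582)
Requested component of w2: 582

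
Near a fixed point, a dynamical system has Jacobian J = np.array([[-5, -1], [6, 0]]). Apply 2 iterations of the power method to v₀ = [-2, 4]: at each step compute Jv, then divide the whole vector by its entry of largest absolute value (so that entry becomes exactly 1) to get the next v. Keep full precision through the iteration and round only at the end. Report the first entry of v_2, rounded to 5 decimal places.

Jv0 = (6.000000, -12.000000); divide by -12.000000 → v1 = (-0.500000, 1.000000)
Jv1 = (1.500000, -3.000000); divide by -3.000000 → v2 = (-0.500000, 1.000000)
Requested entry of v2: -18/36 = -0.50000

-0.50000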